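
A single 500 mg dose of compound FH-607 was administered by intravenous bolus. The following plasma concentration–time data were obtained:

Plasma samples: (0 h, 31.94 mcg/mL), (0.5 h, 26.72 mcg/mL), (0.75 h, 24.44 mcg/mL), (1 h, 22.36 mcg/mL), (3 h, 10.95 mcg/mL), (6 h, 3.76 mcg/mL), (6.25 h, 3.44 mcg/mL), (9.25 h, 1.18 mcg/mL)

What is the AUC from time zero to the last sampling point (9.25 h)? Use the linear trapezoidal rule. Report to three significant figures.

AUC = 90.1 mcg/mL·h

Trapezoidal AUC_0→9.25:
  [0→0.5]: (31.94+26.72)/2 × 0.5 = 14.665
  [0.5→0.75]: (26.72+24.44)/2 × 0.25 = 6.395
  [0.75→1]: (24.44+22.36)/2 × 0.25 = 5.85
  [1→3]: (22.36+10.95)/2 × 2 = 33.31
  [3→6]: (10.95+3.76)/2 × 3 = 22.065
  [6→6.25]: (3.76+3.44)/2 × 0.25 = 0.9
  [6.25→9.25]: (3.44+1.18)/2 × 3 = 6.93
  Sum = 90.115 mcg/mL·h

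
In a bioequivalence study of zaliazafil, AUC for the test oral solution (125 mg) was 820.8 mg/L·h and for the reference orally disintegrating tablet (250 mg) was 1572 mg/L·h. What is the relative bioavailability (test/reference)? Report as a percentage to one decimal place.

F_rel = (AUC_test/D_test) / (AUC_ref/D_ref)
      = (820.8/125) / (1572/250)
      = 6.5664 / 6.288 = 1.0443 = 104.43%

F_rel = 104.4%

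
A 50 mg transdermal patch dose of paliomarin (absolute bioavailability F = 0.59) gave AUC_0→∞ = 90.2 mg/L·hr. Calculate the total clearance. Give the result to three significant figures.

CL = F × Dose / AUC_0→∞
   = 0.59 × 50 / 90.2 = 0.327051 L/hr

CL = 0.327 L/hr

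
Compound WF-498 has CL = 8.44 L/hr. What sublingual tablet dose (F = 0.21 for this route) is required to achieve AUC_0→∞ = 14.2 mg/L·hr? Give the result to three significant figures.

Dose = CL × AUC_0→∞ / F
     = 8.44 × 14.2 / 0.21 = 570.705 mg

Dose = 571 mg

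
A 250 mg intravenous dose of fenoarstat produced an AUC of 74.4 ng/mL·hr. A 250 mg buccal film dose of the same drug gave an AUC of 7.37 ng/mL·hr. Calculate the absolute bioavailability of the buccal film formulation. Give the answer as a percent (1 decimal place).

F = 9.9%

F = (AUC_ev / D_ev) / (AUC_iv / D_iv)
  = (7.37/250) / (74.4/250)
  = 0.02948 / 0.2976 = 0.0991
  = 9.91%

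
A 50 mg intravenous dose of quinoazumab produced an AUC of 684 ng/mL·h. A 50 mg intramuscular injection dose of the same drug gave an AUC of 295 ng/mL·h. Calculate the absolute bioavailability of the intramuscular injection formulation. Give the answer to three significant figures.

F = 0.431

F = (AUC_ev / D_ev) / (AUC_iv / D_iv)
  = (295/50) / (684/50)
  = 5.9 / 13.68 = 0.4313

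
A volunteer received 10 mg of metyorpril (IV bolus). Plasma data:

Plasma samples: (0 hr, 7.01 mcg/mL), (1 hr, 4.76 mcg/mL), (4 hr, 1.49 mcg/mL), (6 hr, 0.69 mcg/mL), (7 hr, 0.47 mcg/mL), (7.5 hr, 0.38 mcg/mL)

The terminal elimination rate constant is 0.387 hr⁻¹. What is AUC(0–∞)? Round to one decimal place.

Trapezoidal AUC_0→7.5:
  [0→1]: (7.01+4.76)/2 × 1 = 5.885
  [1→4]: (4.76+1.49)/2 × 3 = 9.375
  [4→6]: (1.49+0.69)/2 × 2 = 2.18
  [6→7]: (0.69+0.47)/2 × 1 = 0.58
  [7→7.5]: (0.47+0.38)/2 × 0.5 = 0.2125
  Sum = 18.2325 mcg/mL·hr
Extrapolated tail: C_last / k_e = 0.38 / 0.387 = 0.982
AUC_0→∞ = 18.2325 + 0.982 = 19.2145 mcg/mL·hr

AUC = 19.2 mcg/mL·hr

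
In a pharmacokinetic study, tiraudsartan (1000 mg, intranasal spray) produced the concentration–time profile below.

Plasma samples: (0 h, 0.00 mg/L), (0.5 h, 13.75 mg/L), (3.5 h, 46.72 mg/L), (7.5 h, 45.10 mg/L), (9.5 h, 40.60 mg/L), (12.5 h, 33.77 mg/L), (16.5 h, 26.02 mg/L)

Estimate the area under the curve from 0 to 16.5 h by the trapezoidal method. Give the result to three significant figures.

AUC = 595 mg/L·h

Trapezoidal AUC_0→16.5:
  [0→0.5]: (0.00+13.75)/2 × 0.5 = 3.4375
  [0.5→3.5]: (13.75+46.72)/2 × 3 = 90.705
  [3.5→7.5]: (46.72+45.10)/2 × 4 = 183.64
  [7.5→9.5]: (45.10+40.60)/2 × 2 = 85.7
  [9.5→12.5]: (40.60+33.77)/2 × 3 = 111.555
  [12.5→16.5]: (33.77+26.02)/2 × 4 = 119.58
  Sum = 594.6175 mg/L·h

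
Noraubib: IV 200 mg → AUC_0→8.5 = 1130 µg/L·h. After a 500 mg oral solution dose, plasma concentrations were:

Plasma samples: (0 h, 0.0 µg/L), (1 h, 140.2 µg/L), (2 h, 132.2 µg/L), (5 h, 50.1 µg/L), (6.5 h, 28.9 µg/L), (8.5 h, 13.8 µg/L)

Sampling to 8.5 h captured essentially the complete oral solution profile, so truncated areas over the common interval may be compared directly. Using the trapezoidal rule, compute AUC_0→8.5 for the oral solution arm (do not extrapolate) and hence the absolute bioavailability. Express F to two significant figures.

Trapezoidal AUC_0→8.5 (oral solution):
  [0→1]: (0.0+140.2)/2 × 1 = 70.1
  [1→2]: (140.2+132.2)/2 × 1 = 136.2
  [2→5]: (132.2+50.1)/2 × 3 = 273.45
  [5→6.5]: (50.1+28.9)/2 × 1.5 = 59.25
  [6.5→8.5]: (28.9+13.8)/2 × 2 = 42.7
  Sum = 581.7 µg/L·h
F = (AUC_ev/D_ev)/(AUC_iv/D_iv) = (581.7/500)/(1130/200) = 1.1634/5.65 = 0.2059

F = 0.21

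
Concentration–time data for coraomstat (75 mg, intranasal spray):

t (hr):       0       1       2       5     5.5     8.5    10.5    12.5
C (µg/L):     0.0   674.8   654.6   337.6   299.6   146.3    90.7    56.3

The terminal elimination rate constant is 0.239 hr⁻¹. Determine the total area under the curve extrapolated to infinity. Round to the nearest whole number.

AUC = 3938 µg/L·hr

Trapezoidal AUC_0→12.5:
  [0→1]: (0.0+674.8)/2 × 1 = 337.4
  [1→2]: (674.8+654.6)/2 × 1 = 664.7
  [2→5]: (654.6+337.6)/2 × 3 = 1488.3
  [5→5.5]: (337.6+299.6)/2 × 0.5 = 159.3
  [5.5→8.5]: (299.6+146.3)/2 × 3 = 668.85
  [8.5→10.5]: (146.3+90.7)/2 × 2 = 237.0
  [10.5→12.5]: (90.7+56.3)/2 × 2 = 147.0
  Sum = 3702.55 µg/L·hr
Extrapolated tail: C_last / k_e = 56.3 / 0.239 = 235.565
AUC_0→∞ = 3702.55 + 235.565 = 3938.115 µg/L·hr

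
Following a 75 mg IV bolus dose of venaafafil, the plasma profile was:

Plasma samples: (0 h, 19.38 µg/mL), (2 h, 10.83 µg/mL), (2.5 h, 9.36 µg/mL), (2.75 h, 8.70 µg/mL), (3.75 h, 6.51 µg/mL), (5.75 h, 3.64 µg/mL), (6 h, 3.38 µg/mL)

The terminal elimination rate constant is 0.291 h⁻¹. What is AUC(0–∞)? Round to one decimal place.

Trapezoidal AUC_0→6:
  [0→2]: (19.38+10.83)/2 × 2 = 30.21
  [2→2.5]: (10.83+9.36)/2 × 0.5 = 5.0475
  [2.5→2.75]: (9.36+8.70)/2 × 0.25 = 2.2575
  [2.75→3.75]: (8.70+6.51)/2 × 1 = 7.605
  [3.75→5.75]: (6.51+3.64)/2 × 2 = 10.15
  [5.75→6]: (3.64+3.38)/2 × 0.25 = 0.8775
  Sum = 56.1475 µg/mL·h
Extrapolated tail: C_last / k_e = 3.38 / 0.291 = 11.615
AUC_0→∞ = 56.1475 + 11.615 = 67.7625 µg/mL·h

AUC = 67.8 µg/mL·h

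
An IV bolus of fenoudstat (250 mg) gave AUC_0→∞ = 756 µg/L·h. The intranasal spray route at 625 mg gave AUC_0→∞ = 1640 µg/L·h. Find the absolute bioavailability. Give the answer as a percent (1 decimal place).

F = 86.8%

F = (AUC_ev / D_ev) / (AUC_iv / D_iv)
  = (1640/625) / (756/250)
  = 2.624 / 3.024 = 0.8677
  = 86.77%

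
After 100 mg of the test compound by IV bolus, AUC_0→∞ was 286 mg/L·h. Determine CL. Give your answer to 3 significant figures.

CL = Dose_iv / AUC_0→∞
   = 100 / 286 = 0.34965 L/h

CL = 0.350 L/h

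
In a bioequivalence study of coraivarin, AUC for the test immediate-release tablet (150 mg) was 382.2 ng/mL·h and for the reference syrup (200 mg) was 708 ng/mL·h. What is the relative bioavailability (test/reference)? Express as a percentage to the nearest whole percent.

F_rel = 72%

F_rel = (AUC_test/D_test) / (AUC_ref/D_ref)
      = (382.2/150) / (708/200)
      = 2.548 / 3.54 = 0.7198 = 71.98%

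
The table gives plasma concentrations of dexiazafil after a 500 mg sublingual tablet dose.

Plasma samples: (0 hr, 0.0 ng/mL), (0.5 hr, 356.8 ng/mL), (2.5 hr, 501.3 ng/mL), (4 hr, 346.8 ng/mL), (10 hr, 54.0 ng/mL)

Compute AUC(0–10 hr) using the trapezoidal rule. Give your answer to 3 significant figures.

Trapezoidal AUC_0→10:
  [0→0.5]: (0.0+356.8)/2 × 0.5 = 89.2
  [0.5→2.5]: (356.8+501.3)/2 × 2 = 858.1
  [2.5→4]: (501.3+346.8)/2 × 1.5 = 636.075
  [4→10]: (346.8+54.0)/2 × 6 = 1202.4
  Sum = 2785.775 ng/mL·hr

AUC = 2790 ng/mL·hr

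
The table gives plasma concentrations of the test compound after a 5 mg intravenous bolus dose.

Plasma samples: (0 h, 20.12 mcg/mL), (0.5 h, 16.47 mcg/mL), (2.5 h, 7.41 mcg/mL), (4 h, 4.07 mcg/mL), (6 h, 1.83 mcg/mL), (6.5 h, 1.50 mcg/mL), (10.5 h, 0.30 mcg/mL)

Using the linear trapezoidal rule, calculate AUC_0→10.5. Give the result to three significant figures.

AUC = 52.0 mcg/mL·h

Trapezoidal AUC_0→10.5:
  [0→0.5]: (20.12+16.47)/2 × 0.5 = 9.1475
  [0.5→2.5]: (16.47+7.41)/2 × 2 = 23.88
  [2.5→4]: (7.41+4.07)/2 × 1.5 = 8.61
  [4→6]: (4.07+1.83)/2 × 2 = 5.9
  [6→6.5]: (1.83+1.50)/2 × 0.5 = 0.8325
  [6.5→10.5]: (1.50+0.30)/2 × 4 = 3.6
  Sum = 51.97 mcg/mL·h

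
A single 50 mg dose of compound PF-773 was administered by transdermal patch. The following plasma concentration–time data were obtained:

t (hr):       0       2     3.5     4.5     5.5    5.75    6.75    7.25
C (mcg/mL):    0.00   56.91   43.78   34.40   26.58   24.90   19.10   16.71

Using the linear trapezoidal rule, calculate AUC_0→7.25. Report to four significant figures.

Trapezoidal AUC_0→7.25:
  [0→2]: (0.00+56.91)/2 × 2 = 56.91
  [2→3.5]: (56.91+43.78)/2 × 1.5 = 75.5175
  [3.5→4.5]: (43.78+34.40)/2 × 1 = 39.09
  [4.5→5.5]: (34.40+26.58)/2 × 1 = 30.49
  [5.5→5.75]: (26.58+24.90)/2 × 0.25 = 6.435
  [5.75→6.75]: (24.90+19.10)/2 × 1 = 22.0
  [6.75→7.25]: (19.10+16.71)/2 × 0.5 = 8.9525
  Sum = 239.395 mcg/mL·hr

AUC = 239.4 mcg/mL·hr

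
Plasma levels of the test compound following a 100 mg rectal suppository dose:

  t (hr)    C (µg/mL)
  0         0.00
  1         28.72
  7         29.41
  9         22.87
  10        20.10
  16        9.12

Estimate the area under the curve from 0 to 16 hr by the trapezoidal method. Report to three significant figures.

Trapezoidal AUC_0→16:
  [0→1]: (0.00+28.72)/2 × 1 = 14.36
  [1→7]: (28.72+29.41)/2 × 6 = 174.39
  [7→9]: (29.41+22.87)/2 × 2 = 52.28
  [9→10]: (22.87+20.10)/2 × 1 = 21.485
  [10→16]: (20.10+9.12)/2 × 6 = 87.66
  Sum = 350.175 µg/mL·hr

AUC = 350 µg/mL·hr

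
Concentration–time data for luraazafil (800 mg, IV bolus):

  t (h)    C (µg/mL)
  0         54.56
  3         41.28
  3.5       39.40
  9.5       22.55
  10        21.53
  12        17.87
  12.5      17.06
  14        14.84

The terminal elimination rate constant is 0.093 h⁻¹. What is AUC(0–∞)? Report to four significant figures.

Trapezoidal AUC_0→14:
  [0→3]: (54.56+41.28)/2 × 3 = 143.76
  [3→3.5]: (41.28+39.40)/2 × 0.5 = 20.17
  [3.5→9.5]: (39.40+22.55)/2 × 6 = 185.85
  [9.5→10]: (22.55+21.53)/2 × 0.5 = 11.02
  [10→12]: (21.53+17.87)/2 × 2 = 39.4
  [12→12.5]: (17.87+17.06)/2 × 0.5 = 8.7325
  [12.5→14]: (17.06+14.84)/2 × 1.5 = 23.925
  Sum = 432.8575 µg/mL·h
Extrapolated tail: C_last / k_e = 14.84 / 0.093 = 159.570
AUC_0→∞ = 432.8575 + 159.570 = 592.4275 µg/mL·h

AUC = 592.4 µg/mL·h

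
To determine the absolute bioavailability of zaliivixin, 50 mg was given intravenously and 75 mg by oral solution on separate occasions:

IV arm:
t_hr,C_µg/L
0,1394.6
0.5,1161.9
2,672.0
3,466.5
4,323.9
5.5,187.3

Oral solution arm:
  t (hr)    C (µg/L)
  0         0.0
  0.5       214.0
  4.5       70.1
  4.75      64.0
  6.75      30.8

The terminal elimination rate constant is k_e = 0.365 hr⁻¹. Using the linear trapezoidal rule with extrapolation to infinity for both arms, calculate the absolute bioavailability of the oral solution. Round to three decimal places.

F = 0.141

Trapezoidal AUC_0→5.5 (IV):
  [0→0.5]: (1394.6+1161.9)/2 × 0.5 = 639.125
  [0.5→2]: (1161.9+672.0)/2 × 1.5 = 1375.425
  [2→3]: (672.0+466.5)/2 × 1 = 569.25
  [3→4]: (466.5+323.9)/2 × 1 = 395.2
  [4→5.5]: (323.9+187.3)/2 × 1.5 = 383.4
  Sum = 3362.4 µg/L·hr
IV tail: 187.3/0.365 = 513.151; AUC_iv,0→∞ = 3362.4 + 513.151 = 3875.551 µg/L·hr
Trapezoidal AUC_0→6.75 (oral solution):
  [0→0.5]: (0.0+214.0)/2 × 0.5 = 53.5
  [0.5→4.5]: (214.0+70.1)/2 × 4 = 568.2
  [4.5→4.75]: (70.1+64.0)/2 × 0.25 = 16.7625
  [4.75→6.75]: (64.0+30.8)/2 × 2 = 94.8
  Sum = 733.2625 µg/L·hr
oral solution tail: 30.8/0.365 = 84.384; AUC_ev,0→∞ = 733.2625 + 84.384 = 817.6465 µg/L·hr
F = (AUC_ev/D_ev)/(AUC_iv/D_iv) = (817.6465/75)/(3875.551/50) = 10.902/77.51102 = 0.1407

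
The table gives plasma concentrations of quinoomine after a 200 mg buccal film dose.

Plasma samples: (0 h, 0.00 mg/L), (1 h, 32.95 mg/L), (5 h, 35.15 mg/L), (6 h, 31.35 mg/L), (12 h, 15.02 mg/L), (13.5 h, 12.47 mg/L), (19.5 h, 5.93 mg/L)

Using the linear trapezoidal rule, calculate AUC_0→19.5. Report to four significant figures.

AUC = 400.9 mg/L·h

Trapezoidal AUC_0→19.5:
  [0→1]: (0.00+32.95)/2 × 1 = 16.475
  [1→5]: (32.95+35.15)/2 × 4 = 136.2
  [5→6]: (35.15+31.35)/2 × 1 = 33.25
  [6→12]: (31.35+15.02)/2 × 6 = 139.11
  [12→13.5]: (15.02+12.47)/2 × 1.5 = 20.6175
  [13.5→19.5]: (12.47+5.93)/2 × 6 = 55.2
  Sum = 400.8525 mg/L·h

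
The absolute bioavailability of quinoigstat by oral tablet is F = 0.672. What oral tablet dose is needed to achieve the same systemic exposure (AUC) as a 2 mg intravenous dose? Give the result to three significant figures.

D_oral = 2.98 mg

For equal systemic exposure: F × D_ev = D_iv
D_ev = D_iv / F = 2 / 0.672 = 2.97619 mg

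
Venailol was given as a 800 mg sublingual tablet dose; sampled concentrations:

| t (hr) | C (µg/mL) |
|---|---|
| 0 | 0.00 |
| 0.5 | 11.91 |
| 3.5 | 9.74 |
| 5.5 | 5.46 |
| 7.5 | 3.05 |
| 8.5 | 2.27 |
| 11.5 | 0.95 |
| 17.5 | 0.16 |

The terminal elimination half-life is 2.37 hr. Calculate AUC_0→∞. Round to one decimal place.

AUC = 70.5 µg/mL·hr

Trapezoidal AUC_0→17.5:
  [0→0.5]: (0.00+11.91)/2 × 0.5 = 2.9775
  [0.5→3.5]: (11.91+9.74)/2 × 3 = 32.475
  [3.5→5.5]: (9.74+5.46)/2 × 2 = 15.2
  [5.5→7.5]: (5.46+3.05)/2 × 2 = 8.51
  [7.5→8.5]: (3.05+2.27)/2 × 1 = 2.66
  [8.5→11.5]: (2.27+0.95)/2 × 3 = 4.83
  [11.5→17.5]: (0.95+0.16)/2 × 6 = 3.33
  Sum = 69.9825 µg/mL·hr
k_e = ln2 / t½ = 0.693147 / 2.37 = 0.2925 hr^-1
Extrapolated tail: C_last / k_e = 0.16 / 0.2925 = 0.547
AUC_0→∞ = 69.9825 + 0.547 = 70.5295 µg/mL·hr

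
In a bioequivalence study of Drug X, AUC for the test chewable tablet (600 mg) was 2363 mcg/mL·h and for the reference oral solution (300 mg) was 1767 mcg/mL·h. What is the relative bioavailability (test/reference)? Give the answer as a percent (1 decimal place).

F_rel = 66.9%

F_rel = (AUC_test/D_test) / (AUC_ref/D_ref)
      = (2363/600) / (1767/300)
      = 3.93833 / 5.89 = 0.6686 = 66.86%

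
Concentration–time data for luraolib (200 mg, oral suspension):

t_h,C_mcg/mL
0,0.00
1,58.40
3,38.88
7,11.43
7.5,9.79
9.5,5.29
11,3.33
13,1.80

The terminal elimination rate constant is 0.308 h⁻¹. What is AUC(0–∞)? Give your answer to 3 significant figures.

AUC = 265 mcg/mL·h

Trapezoidal AUC_0→13:
  [0→1]: (0.00+58.40)/2 × 1 = 29.2
  [1→3]: (58.40+38.88)/2 × 2 = 97.28
  [3→7]: (38.88+11.43)/2 × 4 = 100.62
  [7→7.5]: (11.43+9.79)/2 × 0.5 = 5.305
  [7.5→9.5]: (9.79+5.29)/2 × 2 = 15.08
  [9.5→11]: (5.29+3.33)/2 × 1.5 = 6.465
  [11→13]: (3.33+1.80)/2 × 2 = 5.13
  Sum = 259.08 mcg/mL·h
Extrapolated tail: C_last / k_e = 1.80 / 0.308 = 5.844
AUC_0→∞ = 259.08 + 5.844 = 264.924 mcg/mL·h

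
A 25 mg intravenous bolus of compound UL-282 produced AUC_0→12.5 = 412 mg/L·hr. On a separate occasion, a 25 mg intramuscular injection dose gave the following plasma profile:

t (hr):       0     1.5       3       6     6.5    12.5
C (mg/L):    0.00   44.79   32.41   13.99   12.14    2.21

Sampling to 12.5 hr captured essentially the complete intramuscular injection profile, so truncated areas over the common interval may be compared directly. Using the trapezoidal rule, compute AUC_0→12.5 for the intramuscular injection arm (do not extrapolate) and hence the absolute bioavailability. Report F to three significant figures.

Trapezoidal AUC_0→12.5 (intramuscular injection):
  [0→1.5]: (0.00+44.79)/2 × 1.5 = 33.5925
  [1.5→3]: (44.79+32.41)/2 × 1.5 = 57.9
  [3→6]: (32.41+13.99)/2 × 3 = 69.6
  [6→6.5]: (13.99+12.14)/2 × 0.5 = 6.5325
  [6.5→12.5]: (12.14+2.21)/2 × 6 = 43.05
  Sum = 210.675 mg/L·hr
F = (AUC_ev/D_ev)/(AUC_iv/D_iv) = (210.675/25)/(412/25) = 8.427/16.48 = 0.5113

F = 0.511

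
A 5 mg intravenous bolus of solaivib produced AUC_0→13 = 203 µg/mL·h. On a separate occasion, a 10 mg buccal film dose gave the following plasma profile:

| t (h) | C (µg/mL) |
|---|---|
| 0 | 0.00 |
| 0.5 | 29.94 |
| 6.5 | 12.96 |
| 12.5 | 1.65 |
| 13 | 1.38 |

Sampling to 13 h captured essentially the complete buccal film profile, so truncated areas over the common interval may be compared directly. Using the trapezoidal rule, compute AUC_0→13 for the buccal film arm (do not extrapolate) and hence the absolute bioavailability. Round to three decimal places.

F = 0.445

Trapezoidal AUC_0→13 (buccal film):
  [0→0.5]: (0.00+29.94)/2 × 0.5 = 7.485
  [0.5→6.5]: (29.94+12.96)/2 × 6 = 128.7
  [6.5→12.5]: (12.96+1.65)/2 × 6 = 43.83
  [12.5→13]: (1.65+1.38)/2 × 0.5 = 0.7575
  Sum = 180.7725 µg/mL·h
F = (AUC_ev/D_ev)/(AUC_iv/D_iv) = (180.7725/10)/(203/5) = 18.07725/40.6 = 0.4453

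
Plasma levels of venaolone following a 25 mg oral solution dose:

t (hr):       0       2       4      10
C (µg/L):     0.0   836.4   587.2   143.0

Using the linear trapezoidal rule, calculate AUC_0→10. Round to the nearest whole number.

Trapezoidal AUC_0→10:
  [0→2]: (0.0+836.4)/2 × 2 = 836.4
  [2→4]: (836.4+587.2)/2 × 2 = 1423.6
  [4→10]: (587.2+143.0)/2 × 6 = 2190.6
  Sum = 4450.6 µg/L·hr

AUC = 4451 µg/L·hr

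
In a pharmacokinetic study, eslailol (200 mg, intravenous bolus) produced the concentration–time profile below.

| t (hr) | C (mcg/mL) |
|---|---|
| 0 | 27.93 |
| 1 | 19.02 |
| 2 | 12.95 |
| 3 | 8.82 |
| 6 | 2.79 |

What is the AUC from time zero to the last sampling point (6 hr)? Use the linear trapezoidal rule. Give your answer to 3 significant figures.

AUC = 67.8 mcg/mL·hr

Trapezoidal AUC_0→6:
  [0→1]: (27.93+19.02)/2 × 1 = 23.475
  [1→2]: (19.02+12.95)/2 × 1 = 15.985
  [2→3]: (12.95+8.82)/2 × 1 = 10.885
  [3→6]: (8.82+2.79)/2 × 3 = 17.415
  Sum = 67.76 mcg/mL·hr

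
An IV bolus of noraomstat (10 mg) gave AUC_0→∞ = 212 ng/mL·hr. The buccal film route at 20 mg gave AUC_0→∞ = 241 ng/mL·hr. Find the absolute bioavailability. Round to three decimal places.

F = 0.568

F = (AUC_ev / D_ev) / (AUC_iv / D_iv)
  = (241/20) / (212/10)
  = 12.05 / 21.2 = 0.5684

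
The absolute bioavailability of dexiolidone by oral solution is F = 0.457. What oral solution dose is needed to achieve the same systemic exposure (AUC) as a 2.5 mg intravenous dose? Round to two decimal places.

For equal systemic exposure: F × D_ev = D_iv
D_ev = D_iv / F = 2.5 / 0.457 = 5.47046 mg

D_oral = 5.47 mg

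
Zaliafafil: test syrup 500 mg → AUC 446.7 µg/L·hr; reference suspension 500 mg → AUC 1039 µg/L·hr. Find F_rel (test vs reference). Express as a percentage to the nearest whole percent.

F_rel = (AUC_test/D_test) / (AUC_ref/D_ref)
      = (446.7/500) / (1039/500)
      = 0.8934 / 2.078 = 0.4299 = 42.99%

F_rel = 43%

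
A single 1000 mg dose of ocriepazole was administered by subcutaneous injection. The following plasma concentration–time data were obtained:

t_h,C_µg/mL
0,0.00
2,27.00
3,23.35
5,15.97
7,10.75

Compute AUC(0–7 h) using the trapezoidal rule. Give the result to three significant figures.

AUC = 118 µg/mL·h

Trapezoidal AUC_0→7:
  [0→2]: (0.00+27.00)/2 × 2 = 27.0
  [2→3]: (27.00+23.35)/2 × 1 = 25.175
  [3→5]: (23.35+15.97)/2 × 2 = 39.32
  [5→7]: (15.97+10.75)/2 × 2 = 26.72
  Sum = 118.215 µg/mL·h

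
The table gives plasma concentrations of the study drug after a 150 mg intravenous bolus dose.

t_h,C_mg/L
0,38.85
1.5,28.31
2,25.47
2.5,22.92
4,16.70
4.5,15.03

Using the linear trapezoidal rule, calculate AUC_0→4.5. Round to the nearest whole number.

Trapezoidal AUC_0→4.5:
  [0→1.5]: (38.85+28.31)/2 × 1.5 = 50.37
  [1.5→2]: (28.31+25.47)/2 × 0.5 = 13.445
  [2→2.5]: (25.47+22.92)/2 × 0.5 = 12.0975
  [2.5→4]: (22.92+16.70)/2 × 1.5 = 29.715
  [4→4.5]: (16.70+15.03)/2 × 0.5 = 7.9325
  Sum = 113.56 mg/L·h

AUC = 114 mg/L·h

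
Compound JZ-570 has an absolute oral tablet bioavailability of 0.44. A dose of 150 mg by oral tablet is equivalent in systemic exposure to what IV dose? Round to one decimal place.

Systemic exposure from an extravascular dose = F × D_ev, so the equivalent IV dose is F × D_ev.
D_iv = F × D_ev = 0.44 × 150 = 66 mg

D_iv = 66.0 mg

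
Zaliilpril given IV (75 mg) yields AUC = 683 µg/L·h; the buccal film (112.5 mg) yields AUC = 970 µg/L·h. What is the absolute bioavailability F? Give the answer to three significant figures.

F = (AUC_ev / D_ev) / (AUC_iv / D_iv)
  = (970/112.5) / (683/75)
  = 8.62222 / 9.10667 = 0.9468

F = 0.947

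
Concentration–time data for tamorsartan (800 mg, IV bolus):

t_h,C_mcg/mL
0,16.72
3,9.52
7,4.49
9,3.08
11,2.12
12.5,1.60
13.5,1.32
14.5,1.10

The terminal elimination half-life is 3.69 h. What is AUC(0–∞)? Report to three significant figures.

Trapezoidal AUC_0→14.5:
  [0→3]: (16.72+9.52)/2 × 3 = 39.36
  [3→7]: (9.52+4.49)/2 × 4 = 28.02
  [7→9]: (4.49+3.08)/2 × 2 = 7.57
  [9→11]: (3.08+2.12)/2 × 2 = 5.2
  [11→12.5]: (2.12+1.60)/2 × 1.5 = 2.79
  [12.5→13.5]: (1.60+1.32)/2 × 1 = 1.46
  [13.5→14.5]: (1.32+1.10)/2 × 1 = 1.21
  Sum = 85.61 mcg/mL·h
k_e = ln2 / t½ = 0.693147 / 3.69 = 0.1878 h^-1
Extrapolated tail: C_last / k_e = 1.10 / 0.1878 = 5.857
AUC_0→∞ = 85.61 + 5.857 = 91.467 mcg/mL·h

AUC = 91.5 mcg/mL·h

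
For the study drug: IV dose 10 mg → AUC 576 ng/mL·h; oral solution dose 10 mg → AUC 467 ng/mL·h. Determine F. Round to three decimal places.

F = (AUC_ev / D_ev) / (AUC_iv / D_iv)
  = (467/10) / (576/10)
  = 46.7 / 57.6 = 0.8108

F = 0.811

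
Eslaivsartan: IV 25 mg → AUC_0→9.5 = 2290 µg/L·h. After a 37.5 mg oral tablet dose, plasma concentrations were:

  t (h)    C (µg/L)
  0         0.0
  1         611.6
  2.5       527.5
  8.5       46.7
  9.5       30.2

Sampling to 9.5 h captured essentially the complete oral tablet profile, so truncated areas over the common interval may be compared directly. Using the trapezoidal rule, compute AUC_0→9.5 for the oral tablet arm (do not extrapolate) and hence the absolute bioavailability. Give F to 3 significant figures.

F = 0.850

Trapezoidal AUC_0→9.5 (oral tablet):
  [0→1]: (0.0+611.6)/2 × 1 = 305.8
  [1→2.5]: (611.6+527.5)/2 × 1.5 = 854.325
  [2.5→8.5]: (527.5+46.7)/2 × 6 = 1722.6
  [8.5→9.5]: (46.7+30.2)/2 × 1 = 38.45
  Sum = 2921.175 µg/L·h
F = (AUC_ev/D_ev)/(AUC_iv/D_iv) = (2921.175/37.5)/(2290/25) = 77.898/91.6 = 0.8504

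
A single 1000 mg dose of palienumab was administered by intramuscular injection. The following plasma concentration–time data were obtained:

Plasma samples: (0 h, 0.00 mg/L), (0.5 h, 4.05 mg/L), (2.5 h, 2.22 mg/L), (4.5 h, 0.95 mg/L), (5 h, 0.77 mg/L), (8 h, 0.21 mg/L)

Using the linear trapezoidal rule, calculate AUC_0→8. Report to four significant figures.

AUC = 12.35 mg/L·h

Trapezoidal AUC_0→8:
  [0→0.5]: (0.00+4.05)/2 × 0.5 = 1.0125
  [0.5→2.5]: (4.05+2.22)/2 × 2 = 6.27
  [2.5→4.5]: (2.22+0.95)/2 × 2 = 3.17
  [4.5→5]: (0.95+0.77)/2 × 0.5 = 0.43
  [5→8]: (0.77+0.21)/2 × 3 = 1.47
  Sum = 12.3525 mg/L·h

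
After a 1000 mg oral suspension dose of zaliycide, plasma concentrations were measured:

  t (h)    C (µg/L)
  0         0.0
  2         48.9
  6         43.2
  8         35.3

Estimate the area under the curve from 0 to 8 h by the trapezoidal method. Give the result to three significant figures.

AUC = 312 µg/L·h

Trapezoidal AUC_0→8:
  [0→2]: (0.0+48.9)/2 × 2 = 48.9
  [2→6]: (48.9+43.2)/2 × 4 = 184.2
  [6→8]: (43.2+35.3)/2 × 2 = 78.5
  Sum = 311.6 µg/L·h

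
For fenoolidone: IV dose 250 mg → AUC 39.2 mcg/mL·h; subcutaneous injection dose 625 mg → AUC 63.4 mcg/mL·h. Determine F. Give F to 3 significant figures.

F = 0.647

F = (AUC_ev / D_ev) / (AUC_iv / D_iv)
  = (63.4/625) / (39.2/250)
  = 0.10144 / 0.1568 = 0.6469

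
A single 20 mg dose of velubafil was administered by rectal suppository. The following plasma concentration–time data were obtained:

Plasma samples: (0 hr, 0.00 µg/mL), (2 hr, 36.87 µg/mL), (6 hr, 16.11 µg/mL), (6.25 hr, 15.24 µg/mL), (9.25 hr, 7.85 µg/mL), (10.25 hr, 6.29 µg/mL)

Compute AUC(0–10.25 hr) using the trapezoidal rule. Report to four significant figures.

Trapezoidal AUC_0→10.25:
  [0→2]: (0.00+36.87)/2 × 2 = 36.87
  [2→6]: (36.87+16.11)/2 × 4 = 105.96
  [6→6.25]: (16.11+15.24)/2 × 0.25 = 3.91875
  [6.25→9.25]: (15.24+7.85)/2 × 3 = 34.635
  [9.25→10.25]: (7.85+6.29)/2 × 1 = 7.07
  Sum = 188.45375 µg/mL·hr

AUC = 188.5 µg/mL·hr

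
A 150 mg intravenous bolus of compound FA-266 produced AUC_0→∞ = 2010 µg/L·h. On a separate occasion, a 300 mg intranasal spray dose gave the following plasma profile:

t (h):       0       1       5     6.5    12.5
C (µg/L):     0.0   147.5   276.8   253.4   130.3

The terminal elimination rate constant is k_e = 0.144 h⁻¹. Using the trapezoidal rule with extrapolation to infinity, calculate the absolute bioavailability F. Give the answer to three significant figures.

F = 0.840

Trapezoidal AUC_0→12.5 (intranasal spray):
  [0→1]: (0.0+147.5)/2 × 1 = 73.75
  [1→5]: (147.5+276.8)/2 × 4 = 848.6
  [5→6.5]: (276.8+253.4)/2 × 1.5 = 397.65
  [6.5→12.5]: (253.4+130.3)/2 × 6 = 1151.1
  Sum = 2471.1 µg/L·h
Tail: C_last/k_e = 130.3/0.144 = 904.861
AUC_0→∞ (intranasal spray) = 2471.1 + 904.861 = 3375.961 µg/L·h
F = (AUC_ev/D_ev)/(AUC_iv/D_iv) = (3375.961/300)/(2010/150) = 11.2532/13.4 = 0.8398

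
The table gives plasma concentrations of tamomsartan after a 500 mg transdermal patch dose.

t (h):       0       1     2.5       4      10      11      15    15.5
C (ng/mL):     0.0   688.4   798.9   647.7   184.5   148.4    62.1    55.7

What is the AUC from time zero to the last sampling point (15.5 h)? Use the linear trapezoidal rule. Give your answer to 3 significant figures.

Trapezoidal AUC_0→15.5:
  [0→1]: (0.0+688.4)/2 × 1 = 344.2
  [1→2.5]: (688.4+798.9)/2 × 1.5 = 1115.475
  [2.5→4]: (798.9+647.7)/2 × 1.5 = 1084.95
  [4→10]: (647.7+184.5)/2 × 6 = 2496.6
  [10→11]: (184.5+148.4)/2 × 1 = 166.45
  [11→15]: (148.4+62.1)/2 × 4 = 421.0
  [15→15.5]: (62.1+55.7)/2 × 0.5 = 29.45
  Sum = 5658.125 ng/mL·h

AUC = 5660 ng/mL·h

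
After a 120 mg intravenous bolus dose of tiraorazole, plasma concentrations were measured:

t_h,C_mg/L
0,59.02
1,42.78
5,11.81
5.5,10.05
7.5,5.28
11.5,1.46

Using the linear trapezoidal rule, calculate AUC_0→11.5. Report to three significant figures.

Trapezoidal AUC_0→11.5:
  [0→1]: (59.02+42.78)/2 × 1 = 50.9
  [1→5]: (42.78+11.81)/2 × 4 = 109.18
  [5→5.5]: (11.81+10.05)/2 × 0.5 = 5.465
  [5.5→7.5]: (10.05+5.28)/2 × 2 = 15.33
  [7.5→11.5]: (5.28+1.46)/2 × 4 = 13.48
  Sum = 194.355 mg/L·h

AUC = 194 mg/L·h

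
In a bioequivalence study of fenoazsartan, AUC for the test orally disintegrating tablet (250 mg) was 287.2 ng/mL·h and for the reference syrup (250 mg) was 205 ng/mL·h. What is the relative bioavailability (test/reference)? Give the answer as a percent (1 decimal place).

F_rel = 140.1%

F_rel = (AUC_test/D_test) / (AUC_ref/D_ref)
      = (287.2/250) / (205/250)
      = 1.1488 / 0.82 = 1.4010 = 140.10%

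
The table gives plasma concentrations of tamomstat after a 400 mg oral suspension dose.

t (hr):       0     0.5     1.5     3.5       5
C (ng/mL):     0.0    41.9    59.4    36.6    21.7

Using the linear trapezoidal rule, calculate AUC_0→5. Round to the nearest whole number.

AUC = 201 ng/mL·hr

Trapezoidal AUC_0→5:
  [0→0.5]: (0.0+41.9)/2 × 0.5 = 10.475
  [0.5→1.5]: (41.9+59.4)/2 × 1 = 50.65
  [1.5→3.5]: (59.4+36.6)/2 × 2 = 96.0
  [3.5→5]: (36.6+21.7)/2 × 1.5 = 43.725
  Sum = 200.85 ng/mL·hr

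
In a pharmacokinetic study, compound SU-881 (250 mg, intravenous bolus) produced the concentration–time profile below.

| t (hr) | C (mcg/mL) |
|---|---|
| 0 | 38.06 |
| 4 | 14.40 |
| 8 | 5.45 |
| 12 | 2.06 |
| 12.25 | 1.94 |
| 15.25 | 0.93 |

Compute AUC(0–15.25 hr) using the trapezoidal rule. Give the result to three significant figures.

AUC = 164 mcg/mL·hr

Trapezoidal AUC_0→15.25:
  [0→4]: (38.06+14.40)/2 × 4 = 104.92
  [4→8]: (14.40+5.45)/2 × 4 = 39.7
  [8→12]: (5.45+2.06)/2 × 4 = 15.02
  [12→12.25]: (2.06+1.94)/2 × 0.25 = 0.5
  [12.25→15.25]: (1.94+0.93)/2 × 3 = 4.305
  Sum = 164.445 mcg/mL·hr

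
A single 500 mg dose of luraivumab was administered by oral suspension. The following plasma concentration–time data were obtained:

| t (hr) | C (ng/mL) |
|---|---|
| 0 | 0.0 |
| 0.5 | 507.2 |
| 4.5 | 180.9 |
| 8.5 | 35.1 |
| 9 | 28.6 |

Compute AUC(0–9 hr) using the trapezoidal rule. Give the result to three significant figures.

Trapezoidal AUC_0→9:
  [0→0.5]: (0.0+507.2)/2 × 0.5 = 126.8
  [0.5→4.5]: (507.2+180.9)/2 × 4 = 1376.2
  [4.5→8.5]: (180.9+35.1)/2 × 4 = 432.0
  [8.5→9]: (35.1+28.6)/2 × 0.5 = 15.925
  Sum = 1950.925 ng/mL·hr

AUC = 1950 ng/mL·hr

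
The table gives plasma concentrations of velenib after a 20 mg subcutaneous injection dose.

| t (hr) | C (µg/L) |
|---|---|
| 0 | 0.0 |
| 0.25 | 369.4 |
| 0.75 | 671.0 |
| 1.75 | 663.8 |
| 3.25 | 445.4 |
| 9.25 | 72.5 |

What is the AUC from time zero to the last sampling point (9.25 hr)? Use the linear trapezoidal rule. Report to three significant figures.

AUC = 3360 µg/L·hr

Trapezoidal AUC_0→9.25:
  [0→0.25]: (0.0+369.4)/2 × 0.25 = 46.175
  [0.25→0.75]: (369.4+671.0)/2 × 0.5 = 260.1
  [0.75→1.75]: (671.0+663.8)/2 × 1 = 667.4
  [1.75→3.25]: (663.8+445.4)/2 × 1.5 = 831.9
  [3.25→9.25]: (445.4+72.5)/2 × 6 = 1553.7
  Sum = 3359.275 µg/L·hr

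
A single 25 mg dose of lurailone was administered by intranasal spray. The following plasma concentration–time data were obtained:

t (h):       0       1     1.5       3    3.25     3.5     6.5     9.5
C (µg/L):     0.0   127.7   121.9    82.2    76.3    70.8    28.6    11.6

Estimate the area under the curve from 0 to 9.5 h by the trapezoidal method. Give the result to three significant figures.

AUC = 527 µg/L·h

Trapezoidal AUC_0→9.5:
  [0→1]: (0.0+127.7)/2 × 1 = 63.85
  [1→1.5]: (127.7+121.9)/2 × 0.5 = 62.4
  [1.5→3]: (121.9+82.2)/2 × 1.5 = 153.075
  [3→3.25]: (82.2+76.3)/2 × 0.25 = 19.8125
  [3.25→3.5]: (76.3+70.8)/2 × 0.25 = 18.3875
  [3.5→6.5]: (70.8+28.6)/2 × 3 = 149.1
  [6.5→9.5]: (28.6+11.6)/2 × 3 = 60.3
  Sum = 526.925 µg/L·h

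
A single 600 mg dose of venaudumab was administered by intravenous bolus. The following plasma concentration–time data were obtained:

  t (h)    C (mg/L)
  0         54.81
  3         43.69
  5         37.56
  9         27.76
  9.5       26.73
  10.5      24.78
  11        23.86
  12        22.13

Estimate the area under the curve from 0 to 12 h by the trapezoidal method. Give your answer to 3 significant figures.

AUC = 434 mg/L·h

Trapezoidal AUC_0→12:
  [0→3]: (54.81+43.69)/2 × 3 = 147.75
  [3→5]: (43.69+37.56)/2 × 2 = 81.25
  [5→9]: (37.56+27.76)/2 × 4 = 130.64
  [9→9.5]: (27.76+26.73)/2 × 0.5 = 13.6225
  [9.5→10.5]: (26.73+24.78)/2 × 1 = 25.755
  [10.5→11]: (24.78+23.86)/2 × 0.5 = 12.16
  [11→12]: (23.86+22.13)/2 × 1 = 22.995
  Sum = 434.1725 mg/L·h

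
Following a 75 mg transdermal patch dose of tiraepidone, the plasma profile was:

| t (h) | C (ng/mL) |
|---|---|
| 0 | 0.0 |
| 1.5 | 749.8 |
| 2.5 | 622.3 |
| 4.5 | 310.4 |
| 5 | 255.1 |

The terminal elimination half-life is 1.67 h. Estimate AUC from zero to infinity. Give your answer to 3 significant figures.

AUC = 2940 ng/mL·h

Trapezoidal AUC_0→5:
  [0→1.5]: (0.0+749.8)/2 × 1.5 = 562.35
  [1.5→2.5]: (749.8+622.3)/2 × 1 = 686.05
  [2.5→4.5]: (622.3+310.4)/2 × 2 = 932.7
  [4.5→5]: (310.4+255.1)/2 × 0.5 = 141.375
  Sum = 2322.475 ng/mL·h
k_e = ln2 / t½ = 0.693147 / 1.67 = 0.4151 h^-1
Extrapolated tail: C_last / k_e = 255.1 / 0.4151 = 614.551
AUC_0→∞ = 2322.475 + 614.551 = 2937.026 ng/mL·h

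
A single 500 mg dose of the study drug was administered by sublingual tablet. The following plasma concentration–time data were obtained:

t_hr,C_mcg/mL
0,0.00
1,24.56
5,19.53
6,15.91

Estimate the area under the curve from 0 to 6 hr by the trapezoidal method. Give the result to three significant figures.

AUC = 118 mcg/mL·hr

Trapezoidal AUC_0→6:
  [0→1]: (0.00+24.56)/2 × 1 = 12.28
  [1→5]: (24.56+19.53)/2 × 4 = 88.18
  [5→6]: (19.53+15.91)/2 × 1 = 17.72
  Sum = 118.18 mcg/mL·hr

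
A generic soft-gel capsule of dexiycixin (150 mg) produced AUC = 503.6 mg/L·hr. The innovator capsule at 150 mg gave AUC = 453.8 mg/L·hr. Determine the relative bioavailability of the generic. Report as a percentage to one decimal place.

F_rel = 111.0%

F_rel = (AUC_test/D_test) / (AUC_ref/D_ref)
      = (503.6/150) / (453.8/150)
      = 3.35733 / 3.02533 = 1.1097 = 110.97%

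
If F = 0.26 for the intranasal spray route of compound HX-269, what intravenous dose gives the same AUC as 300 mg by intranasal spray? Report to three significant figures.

Systemic exposure from an extravascular dose = F × D_ev, so the equivalent IV dose is F × D_ev.
D_iv = F × D_ev = 0.26 × 300 = 78 mg

D_iv = 78.0 mg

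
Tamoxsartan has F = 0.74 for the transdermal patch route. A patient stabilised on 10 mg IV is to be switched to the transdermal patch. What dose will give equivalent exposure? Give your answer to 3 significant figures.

For equal systemic exposure: F × D_ev = D_iv
D_ev = D_iv / F = 10 / 0.74 = 13.5135 mg

D_transdermal = 13.5 mg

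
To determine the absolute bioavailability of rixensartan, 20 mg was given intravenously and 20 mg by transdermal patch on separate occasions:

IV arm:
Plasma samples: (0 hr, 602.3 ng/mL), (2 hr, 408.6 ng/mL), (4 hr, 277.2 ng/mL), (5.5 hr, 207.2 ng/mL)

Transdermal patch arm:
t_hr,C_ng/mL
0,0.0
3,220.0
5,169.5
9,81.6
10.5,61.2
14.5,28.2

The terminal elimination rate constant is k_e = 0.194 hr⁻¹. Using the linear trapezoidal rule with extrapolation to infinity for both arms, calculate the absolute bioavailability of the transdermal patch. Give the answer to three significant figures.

F = 0.528

Trapezoidal AUC_0→5.5 (IV):
  [0→2]: (602.3+408.6)/2 × 2 = 1010.9
  [2→4]: (408.6+277.2)/2 × 2 = 685.8
  [4→5.5]: (277.2+207.2)/2 × 1.5 = 363.3
  Sum = 2060.0 ng/mL·hr
IV tail: 207.2/0.194 = 1068.041; AUC_iv,0→∞ = 2060.0 + 1068.041 = 3128.041 ng/mL·hr
Trapezoidal AUC_0→14.5 (transdermal patch):
  [0→3]: (0.0+220.0)/2 × 3 = 330.0
  [3→5]: (220.0+169.5)/2 × 2 = 389.5
  [5→9]: (169.5+81.6)/2 × 4 = 502.2
  [9→10.5]: (81.6+61.2)/2 × 1.5 = 107.1
  [10.5→14.5]: (61.2+28.2)/2 × 4 = 178.8
  Sum = 1507.6 ng/mL·hr
transdermal patch tail: 28.2/0.194 = 145.361; AUC_ev,0→∞ = 1507.6 + 145.361 = 1652.961 ng/mL·hr
F = (AUC_ev/D_ev)/(AUC_iv/D_iv) = (1652.961/20)/(3128.041/20) = 82.64805/156.40205 = 0.5284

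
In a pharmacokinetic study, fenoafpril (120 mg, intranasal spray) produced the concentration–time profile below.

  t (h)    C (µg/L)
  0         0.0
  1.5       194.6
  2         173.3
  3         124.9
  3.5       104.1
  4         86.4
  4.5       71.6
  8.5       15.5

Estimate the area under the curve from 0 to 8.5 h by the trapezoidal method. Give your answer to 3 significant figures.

Trapezoidal AUC_0→8.5:
  [0→1.5]: (0.0+194.6)/2 × 1.5 = 145.95
  [1.5→2]: (194.6+173.3)/2 × 0.5 = 91.975
  [2→3]: (173.3+124.9)/2 × 1 = 149.1
  [3→3.5]: (124.9+104.1)/2 × 0.5 = 57.25
  [3.5→4]: (104.1+86.4)/2 × 0.5 = 47.625
  [4→4.5]: (86.4+71.6)/2 × 0.5 = 39.5
  [4.5→8.5]: (71.6+15.5)/2 × 4 = 174.2
  Sum = 705.6 µg/L·h

AUC = 706 µg/L·h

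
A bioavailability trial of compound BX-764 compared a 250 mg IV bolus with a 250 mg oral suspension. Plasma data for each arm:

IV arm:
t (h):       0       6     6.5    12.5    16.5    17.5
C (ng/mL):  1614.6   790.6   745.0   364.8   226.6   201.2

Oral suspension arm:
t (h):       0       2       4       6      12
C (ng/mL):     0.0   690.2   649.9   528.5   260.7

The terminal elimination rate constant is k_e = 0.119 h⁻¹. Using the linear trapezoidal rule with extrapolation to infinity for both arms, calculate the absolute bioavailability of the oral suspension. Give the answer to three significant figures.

F = 0.554

Trapezoidal AUC_0→17.5 (IV):
  [0→6]: (1614.6+790.6)/2 × 6 = 7215.6
  [6→6.5]: (790.6+745.0)/2 × 0.5 = 383.9
  [6.5→12.5]: (745.0+364.8)/2 × 6 = 3329.4
  [12.5→16.5]: (364.8+226.6)/2 × 4 = 1182.8
  [16.5→17.5]: (226.6+201.2)/2 × 1 = 213.9
  Sum = 12325.6 ng/mL·h
IV tail: 201.2/0.119 = 1690.756; AUC_iv,0→∞ = 12325.6 + 1690.756 = 14016.356 ng/mL·h
Trapezoidal AUC_0→12 (oral suspension):
  [0→2]: (0.0+690.2)/2 × 2 = 690.2
  [2→4]: (690.2+649.9)/2 × 2 = 1340.1
  [4→6]: (649.9+528.5)/2 × 2 = 1178.4
  [6→12]: (528.5+260.7)/2 × 6 = 2367.6
  Sum = 5576.3 ng/mL·h
oral suspension tail: 260.7/0.119 = 2190.756; AUC_ev,0→∞ = 5576.3 + 2190.756 = 7767.056 ng/mL·h
F = (AUC_ev/D_ev)/(AUC_iv/D_iv) = (7767.056/250)/(14016.356/250) = 31.068224/56.065424 = 0.5541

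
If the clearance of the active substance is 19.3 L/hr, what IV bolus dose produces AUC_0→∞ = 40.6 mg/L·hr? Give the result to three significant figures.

Dose = 784 mg

Dose_iv = CL × AUC_0→∞
     = 19.3 × 40.6 = 783.58 mg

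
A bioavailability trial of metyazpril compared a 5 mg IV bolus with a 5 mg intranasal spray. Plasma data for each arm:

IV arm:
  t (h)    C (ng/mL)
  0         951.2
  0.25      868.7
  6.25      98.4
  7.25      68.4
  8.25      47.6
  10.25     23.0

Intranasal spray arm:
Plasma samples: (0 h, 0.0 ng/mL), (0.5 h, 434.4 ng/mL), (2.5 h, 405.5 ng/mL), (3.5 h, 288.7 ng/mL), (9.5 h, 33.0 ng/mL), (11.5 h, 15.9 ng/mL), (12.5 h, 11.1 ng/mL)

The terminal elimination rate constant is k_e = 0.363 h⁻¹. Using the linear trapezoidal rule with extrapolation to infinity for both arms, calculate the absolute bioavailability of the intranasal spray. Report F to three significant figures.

Trapezoidal AUC_0→10.25 (IV):
  [0→0.25]: (951.2+868.7)/2 × 0.25 = 227.4875
  [0.25→6.25]: (868.7+98.4)/2 × 6 = 2901.3
  [6.25→7.25]: (98.4+68.4)/2 × 1 = 83.4
  [7.25→8.25]: (68.4+47.6)/2 × 1 = 58.0
  [8.25→10.25]: (47.6+23.0)/2 × 2 = 70.6
  Sum = 3340.7875 ng/mL·h
IV tail: 23.0/0.363 = 63.361; AUC_iv,0→∞ = 3340.7875 + 63.361 = 3404.1485 ng/mL·h
Trapezoidal AUC_0→12.5 (intranasal spray):
  [0→0.5]: (0.0+434.4)/2 × 0.5 = 108.6
  [0.5→2.5]: (434.4+405.5)/2 × 2 = 839.9
  [2.5→3.5]: (405.5+288.7)/2 × 1 = 347.1
  [3.5→9.5]: (288.7+33.0)/2 × 6 = 965.1
  [9.5→11.5]: (33.0+15.9)/2 × 2 = 48.9
  [11.5→12.5]: (15.9+11.1)/2 × 1 = 13.5
  Sum = 2323.1 ng/mL·h
intranasal spray tail: 11.1/0.363 = 30.579; AUC_ev,0→∞ = 2323.1 + 30.579 = 2353.679 ng/mL·h
F = (AUC_ev/D_ev)/(AUC_iv/D_iv) = (2353.679/5)/(3404.1485/5) = 470.7358/680.8297 = 0.6914

F = 0.691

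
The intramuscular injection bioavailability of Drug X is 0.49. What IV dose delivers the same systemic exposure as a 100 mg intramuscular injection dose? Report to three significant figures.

D_iv = 49.0 mg

Systemic exposure from an extravascular dose = F × D_ev, so the equivalent IV dose is F × D_ev.
D_iv = F × D_ev = 0.49 × 100 = 49 mg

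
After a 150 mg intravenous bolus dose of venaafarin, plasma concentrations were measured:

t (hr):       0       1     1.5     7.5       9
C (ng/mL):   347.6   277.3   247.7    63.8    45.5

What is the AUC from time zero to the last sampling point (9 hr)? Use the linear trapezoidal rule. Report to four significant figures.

Trapezoidal AUC_0→9:
  [0→1]: (347.6+277.3)/2 × 1 = 312.45
  [1→1.5]: (277.3+247.7)/2 × 0.5 = 131.25
  [1.5→7.5]: (247.7+63.8)/2 × 6 = 934.5
  [7.5→9]: (63.8+45.5)/2 × 1.5 = 81.975
  Sum = 1460.175 ng/mL·hr

AUC = 1460 ng/mL·hr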